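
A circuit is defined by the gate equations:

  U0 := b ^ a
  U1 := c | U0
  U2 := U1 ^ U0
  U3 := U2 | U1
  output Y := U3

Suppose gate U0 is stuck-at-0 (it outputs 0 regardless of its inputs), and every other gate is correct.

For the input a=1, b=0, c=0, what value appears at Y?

0

Propagate with U0 forced: U0=0 [stuck-at-0], U1=0, U2=0, U3=0.
So Y = 0. (Without the fault it would be 1.)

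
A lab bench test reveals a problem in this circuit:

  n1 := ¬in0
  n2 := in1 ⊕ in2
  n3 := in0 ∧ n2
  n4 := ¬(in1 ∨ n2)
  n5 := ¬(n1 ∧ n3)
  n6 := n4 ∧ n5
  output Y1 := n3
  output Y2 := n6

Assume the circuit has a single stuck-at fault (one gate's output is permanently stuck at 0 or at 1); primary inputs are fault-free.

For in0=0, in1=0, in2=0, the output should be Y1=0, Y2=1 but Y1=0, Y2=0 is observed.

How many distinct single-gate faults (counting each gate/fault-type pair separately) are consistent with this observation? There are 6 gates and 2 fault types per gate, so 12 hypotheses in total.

Fault-free: n1=1, n2=0, n3=0, n4=1, n5=1, n6=1 → Y1=0, Y2=1. Observed Y1=0, Y2=0.
  n1 stuck-at-0: output Y1=0, Y2=1 ✗
  n1 stuck-at-1: output Y1=0, Y2=1 ✗
  n2 stuck-at-0: output Y1=0, Y2=1 ✗
  n2 stuck-at-1: output Y1=0, Y2=0 ✓
  n3 stuck-at-0: output Y1=0, Y2=1 ✗
  n3 stuck-at-1: output Y1=1, Y2=0 ✗
  n4 stuck-at-0: output Y1=0, Y2=0 ✓
  n4 stuck-at-1: output Y1=0, Y2=1 ✗
  n5 stuck-at-0: output Y1=0, Y2=0 ✓
  n5 stuck-at-1: output Y1=0, Y2=1 ✗
  n6 stuck-at-0: output Y1=0, Y2=0 ✓
  n6 stuck-at-1: output Y1=0, Y2=1 ✗
Consistent faults: {n2 stuck-at-1, n4 stuck-at-0, n5 stuck-at-0, n6 stuck-at-0} — 4 in all.

4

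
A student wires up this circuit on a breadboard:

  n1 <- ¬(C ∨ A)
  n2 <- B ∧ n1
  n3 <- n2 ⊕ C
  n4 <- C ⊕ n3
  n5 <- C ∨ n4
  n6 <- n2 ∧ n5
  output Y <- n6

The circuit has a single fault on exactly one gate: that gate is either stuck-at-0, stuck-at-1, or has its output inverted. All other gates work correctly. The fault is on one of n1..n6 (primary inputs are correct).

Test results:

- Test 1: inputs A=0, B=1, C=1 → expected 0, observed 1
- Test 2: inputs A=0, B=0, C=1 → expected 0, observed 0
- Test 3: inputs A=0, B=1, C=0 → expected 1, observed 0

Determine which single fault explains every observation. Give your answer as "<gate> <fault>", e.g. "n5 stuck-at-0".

Fault-free values for test 1 (A=0, B=1, C=1): n1=0, n2=0, n3=1, n4=0, n5=1, n6=0, giving Y=0. Observed 1.
Test 1: faults giving observed 1 are {n1 stuck-at-1, n1 inverted output, n2 stuck-at-1, n2 inverted output, n6 stuck-at-1, n6 inverted output}.
Test 2 (A=0, B=0, C=1): fault-free n1=0, n2=0, n3=1, n4=0, n5=1, n6=0 → 0; observed 0. Eliminates n2 stuck-at-1, n2 inverted output, n6 stuck-at-1, n6 inverted output.
Test 3 (A=0, B=1, C=0): fault-free n1=1, n2=1, n3=1, n4=1, n5=1, n6=1 → 1; observed 0. Eliminates n1 stuck-at-1.
Only n1 inverted output is consistent with every test.

n1 inverted output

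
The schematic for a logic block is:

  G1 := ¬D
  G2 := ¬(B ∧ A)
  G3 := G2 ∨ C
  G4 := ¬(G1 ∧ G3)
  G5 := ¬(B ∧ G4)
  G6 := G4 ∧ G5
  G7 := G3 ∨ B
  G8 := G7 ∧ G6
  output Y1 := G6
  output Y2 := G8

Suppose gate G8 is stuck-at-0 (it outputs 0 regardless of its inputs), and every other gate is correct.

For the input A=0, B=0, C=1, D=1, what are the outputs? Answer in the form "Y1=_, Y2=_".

Propagate with G8 forced: G1=0, G2=1, G3=1, G4=1, G5=1, G6=1, G7=1, G8=0 [stuck-at-0].
So the outputs are Y1=1, Y2=0. (Without the fault they would be Y1=1, Y2=1.)

Y1=1, Y2=0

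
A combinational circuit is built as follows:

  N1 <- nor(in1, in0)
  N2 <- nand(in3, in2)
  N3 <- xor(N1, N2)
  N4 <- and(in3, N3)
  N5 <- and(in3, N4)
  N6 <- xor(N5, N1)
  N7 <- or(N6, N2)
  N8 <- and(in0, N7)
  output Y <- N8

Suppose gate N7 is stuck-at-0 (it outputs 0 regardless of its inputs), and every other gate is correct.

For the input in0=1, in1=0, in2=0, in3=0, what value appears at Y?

0

Propagate with N7 forced: N1=0, N2=1, N3=1, N4=0, N5=0, N6=0, N7=0 [stuck-at-0], N8=0.
So Y = 0. (Without the fault it would be 1.)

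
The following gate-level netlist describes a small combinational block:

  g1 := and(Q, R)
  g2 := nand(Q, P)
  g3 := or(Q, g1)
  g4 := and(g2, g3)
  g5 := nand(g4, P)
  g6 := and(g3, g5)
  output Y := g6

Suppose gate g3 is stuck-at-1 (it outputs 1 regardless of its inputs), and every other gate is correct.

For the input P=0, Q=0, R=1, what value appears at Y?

Propagate with g3 forced: g1=0, g2=1, g3=1 [stuck-at-1], g4=1, g5=1, g6=1.
So Y = 1. (Without the fault it would be 0.)

1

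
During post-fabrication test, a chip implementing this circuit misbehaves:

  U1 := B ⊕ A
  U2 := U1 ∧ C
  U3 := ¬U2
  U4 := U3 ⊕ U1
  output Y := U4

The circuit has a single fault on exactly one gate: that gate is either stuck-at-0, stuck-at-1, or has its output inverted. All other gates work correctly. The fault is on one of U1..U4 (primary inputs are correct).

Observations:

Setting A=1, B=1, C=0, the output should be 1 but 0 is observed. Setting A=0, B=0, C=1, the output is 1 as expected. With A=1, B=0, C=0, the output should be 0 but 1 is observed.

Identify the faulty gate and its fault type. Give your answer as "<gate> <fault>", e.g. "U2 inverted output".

U1 inverted output

Fault-free values for test 1 (A=1, B=1, C=0): U1=0, U2=0, U3=1, U4=1, giving Y=1. Observed 0.
Test 1: faults giving observed 0 are {U1 stuck-at-1, U1 inverted output, U2 stuck-at-1, U2 inverted output, U3 stuck-at-0, U3 inverted output, U4 stuck-at-0, U4 inverted output}.
Test 2 (A=0, B=0, C=1): fault-free U1=0, U2=0, U3=1, U4=1 → 1; observed 1. Eliminates U2 stuck-at-1, U2 inverted output, U3 stuck-at-0, U3 inverted output, U4 stuck-at-0, U4 inverted output.
Test 3 (A=1, B=0, C=0): fault-free U1=1, U2=0, U3=1, U4=0 → 0; observed 1. Eliminates U1 stuck-at-1.
Only U1 inverted output is consistent with every test.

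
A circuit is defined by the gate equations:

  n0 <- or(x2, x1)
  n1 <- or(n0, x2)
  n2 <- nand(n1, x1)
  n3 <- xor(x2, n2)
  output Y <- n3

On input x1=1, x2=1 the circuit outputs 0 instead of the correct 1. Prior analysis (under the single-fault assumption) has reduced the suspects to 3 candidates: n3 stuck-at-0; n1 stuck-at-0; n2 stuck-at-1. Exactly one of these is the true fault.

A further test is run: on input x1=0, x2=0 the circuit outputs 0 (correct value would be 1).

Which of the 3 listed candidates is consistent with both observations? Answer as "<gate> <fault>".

Evaluate each candidate on input x1=0, x2=0:
  n3 stuck-at-0: n0=0, n1=0, n2=1, n3=0 [stuck-at-0] → 0 — matches
  n1 stuck-at-0: n0=0, n1=0 [stuck-at-0], n2=1, n3=1 → 1 — eliminated
  n2 stuck-at-1: n0=0, n1=0, n2=1 [stuck-at-1], n3=1 → 1 — eliminated
Only n3 stuck-at-0 reproduces the observed 0.

n3 stuck-at-0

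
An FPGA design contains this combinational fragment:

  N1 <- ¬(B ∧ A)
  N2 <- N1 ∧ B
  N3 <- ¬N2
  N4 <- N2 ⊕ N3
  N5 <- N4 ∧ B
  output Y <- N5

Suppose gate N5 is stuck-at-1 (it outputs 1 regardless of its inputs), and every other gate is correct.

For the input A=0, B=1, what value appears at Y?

Propagate with N5 forced: N1=1, N2=1, N3=0, N4=1, N5=1 [stuck-at-1].
So Y = 1. (Same as the fault-free value — the fault is masked on this input.)

1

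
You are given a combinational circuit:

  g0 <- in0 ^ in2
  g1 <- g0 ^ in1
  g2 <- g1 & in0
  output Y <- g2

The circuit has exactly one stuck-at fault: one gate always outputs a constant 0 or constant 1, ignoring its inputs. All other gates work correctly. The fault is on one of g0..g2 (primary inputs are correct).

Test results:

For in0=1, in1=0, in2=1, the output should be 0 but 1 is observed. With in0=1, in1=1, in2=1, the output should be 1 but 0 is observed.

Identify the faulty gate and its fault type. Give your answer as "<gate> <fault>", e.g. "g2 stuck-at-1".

g0 stuck-at-1

Fault-free values for test 1 (in0=1, in1=0, in2=1): g0=0, g1=0, g2=0, giving Y=0. Observed 1.
Test 1: faults giving observed 1 are {g0 stuck-at-1, g1 stuck-at-1, g2 stuck-at-1}.
Test 2 (in0=1, in1=1, in2=1): fault-free g0=0, g1=1, g2=1 → 1; observed 0. Eliminates g1 stuck-at-1, g2 stuck-at-1.
Only g0 stuck-at-1 is consistent with every test.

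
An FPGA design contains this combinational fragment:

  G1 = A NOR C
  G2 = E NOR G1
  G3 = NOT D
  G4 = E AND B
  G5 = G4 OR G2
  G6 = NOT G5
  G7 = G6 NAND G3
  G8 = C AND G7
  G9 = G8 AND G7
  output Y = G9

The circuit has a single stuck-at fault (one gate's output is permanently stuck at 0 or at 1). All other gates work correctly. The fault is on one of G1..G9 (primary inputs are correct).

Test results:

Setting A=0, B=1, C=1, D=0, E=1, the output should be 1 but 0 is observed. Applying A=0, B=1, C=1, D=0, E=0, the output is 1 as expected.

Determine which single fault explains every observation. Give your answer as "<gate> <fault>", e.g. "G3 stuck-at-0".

Fault-free values for test 1 (A=0, B=1, C=1, D=0, E=1): G1=0, G2=0, G3=1, G4=1, G5=1, G6=0, G7=1, G8=1, G9=1, giving Y=1. Observed 0.
Test 1: faults giving observed 0 are {G4 stuck-at-0, G5 stuck-at-0, G6 stuck-at-1, G7 stuck-at-0, G8 stuck-at-0, G9 stuck-at-0}.
Test 2 (A=0, B=1, C=1, D=0, E=0): fault-free G1=0, G2=1, G3=1, G4=0, G5=1, G6=0, G7=1, G8=1, G9=1 → 1; observed 1. Eliminates G5 stuck-at-0, G6 stuck-at-1, G7 stuck-at-0, G8 stuck-at-0, G9 stuck-at-0.
Only G4 stuck-at-0 is consistent with every test.

G4 stuck-at-0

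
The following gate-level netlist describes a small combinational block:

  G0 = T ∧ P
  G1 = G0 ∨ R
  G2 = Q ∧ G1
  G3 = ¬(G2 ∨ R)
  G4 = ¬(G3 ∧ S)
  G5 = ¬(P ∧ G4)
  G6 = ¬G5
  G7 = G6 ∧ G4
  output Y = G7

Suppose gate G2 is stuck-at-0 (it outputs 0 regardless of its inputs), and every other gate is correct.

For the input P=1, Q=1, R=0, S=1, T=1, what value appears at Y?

Propagate with G2 forced: G0=1, G1=1, G2=0 [stuck-at-0], G3=1, G4=0, G5=1, G6=0, G7=0.
So Y = 0. (Without the fault it would be 1.)

0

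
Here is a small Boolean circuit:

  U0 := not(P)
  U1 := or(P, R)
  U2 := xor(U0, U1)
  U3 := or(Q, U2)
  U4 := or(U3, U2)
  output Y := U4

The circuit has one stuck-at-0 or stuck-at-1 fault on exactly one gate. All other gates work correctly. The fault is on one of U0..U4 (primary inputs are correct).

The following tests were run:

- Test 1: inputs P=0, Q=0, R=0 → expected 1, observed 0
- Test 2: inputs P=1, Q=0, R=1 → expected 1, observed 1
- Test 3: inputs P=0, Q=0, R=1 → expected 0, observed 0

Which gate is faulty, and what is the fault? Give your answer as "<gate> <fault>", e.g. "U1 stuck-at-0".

U1 stuck-at-1

Fault-free values for test 1 (P=0, Q=0, R=0): U0=1, U1=0, U2=1, U3=1, U4=1, giving Y=1. Observed 0.
Test 1: faults giving observed 0 are {U0 stuck-at-0, U1 stuck-at-1, U2 stuck-at-0, U4 stuck-at-0}.
Test 2 (P=1, Q=0, R=1): fault-free U0=0, U1=1, U2=1, U3=1, U4=1 → 1; observed 1. Eliminates U2 stuck-at-0, U4 stuck-at-0.
Test 3 (P=0, Q=0, R=1): fault-free U0=1, U1=1, U2=0, U3=0, U4=0 → 0; observed 0. Eliminates U0 stuck-at-0.
Only U1 stuck-at-1 is consistent with every test.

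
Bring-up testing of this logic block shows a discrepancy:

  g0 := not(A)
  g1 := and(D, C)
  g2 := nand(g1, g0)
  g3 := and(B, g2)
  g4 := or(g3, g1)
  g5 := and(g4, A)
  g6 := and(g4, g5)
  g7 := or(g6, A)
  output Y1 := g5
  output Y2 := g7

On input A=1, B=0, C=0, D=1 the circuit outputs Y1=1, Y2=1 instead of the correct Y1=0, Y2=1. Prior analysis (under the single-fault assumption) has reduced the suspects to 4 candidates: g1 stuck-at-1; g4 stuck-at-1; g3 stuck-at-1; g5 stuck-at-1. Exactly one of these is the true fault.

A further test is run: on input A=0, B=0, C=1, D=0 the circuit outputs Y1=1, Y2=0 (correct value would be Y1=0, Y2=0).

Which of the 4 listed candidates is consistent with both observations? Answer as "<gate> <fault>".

g5 stuck-at-1

Evaluate each candidate on input A=0, B=0, C=1, D=0:
  g1 stuck-at-1: g0=1, g1=1 [stuck-at-1], g2=0, g3=0, g4=1, g5=0, g6=0, g7=0 → Y1=0, Y2=0 — eliminated
  g4 stuck-at-1: g0=1, g1=0, g2=1, g3=0, g4=1 [stuck-at-1], g5=0, g6=0, g7=0 → Y1=0, Y2=0 — eliminated
  g3 stuck-at-1: g0=1, g1=0, g2=1, g3=1 [stuck-at-1], g4=1, g5=0, g6=0, g7=0 → Y1=0, Y2=0 — eliminated
  g5 stuck-at-1: g0=1, g1=0, g2=1, g3=0, g4=0, g5=1 [stuck-at-1], g6=0, g7=0 → Y1=1, Y2=0 — matches
Only g5 stuck-at-1 reproduces the observed Y1=1, Y2=0.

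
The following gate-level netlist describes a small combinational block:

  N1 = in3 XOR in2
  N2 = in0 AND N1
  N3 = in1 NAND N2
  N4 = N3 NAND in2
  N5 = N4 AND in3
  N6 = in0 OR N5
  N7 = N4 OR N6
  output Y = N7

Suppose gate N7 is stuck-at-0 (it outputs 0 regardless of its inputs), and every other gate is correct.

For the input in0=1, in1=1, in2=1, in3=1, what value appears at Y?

Propagate with N7 forced: N1=0, N2=0, N3=1, N4=0, N5=0, N6=1, N7=0 [stuck-at-0].
So Y = 0. (Without the fault it would be 1.)

0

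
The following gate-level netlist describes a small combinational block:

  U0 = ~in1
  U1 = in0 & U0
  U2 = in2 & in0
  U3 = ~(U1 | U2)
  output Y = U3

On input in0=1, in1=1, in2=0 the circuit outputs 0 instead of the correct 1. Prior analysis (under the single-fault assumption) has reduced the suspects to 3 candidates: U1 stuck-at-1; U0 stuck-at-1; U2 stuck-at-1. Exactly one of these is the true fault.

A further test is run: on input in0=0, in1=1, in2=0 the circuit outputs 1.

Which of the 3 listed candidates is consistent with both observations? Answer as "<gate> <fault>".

Evaluate each candidate on input in0=0, in1=1, in2=0:
  U1 stuck-at-1: U0=0, U1=1 [stuck-at-1], U2=0, U3=0 → 0 — eliminated
  U0 stuck-at-1: U0=1 [stuck-at-1], U1=0, U2=0, U3=1 → 1 — matches
  U2 stuck-at-1: U0=0, U1=0, U2=1 [stuck-at-1], U3=0 → 0 — eliminated
Only U0 stuck-at-1 reproduces the observed 1.

U0 stuck-at-1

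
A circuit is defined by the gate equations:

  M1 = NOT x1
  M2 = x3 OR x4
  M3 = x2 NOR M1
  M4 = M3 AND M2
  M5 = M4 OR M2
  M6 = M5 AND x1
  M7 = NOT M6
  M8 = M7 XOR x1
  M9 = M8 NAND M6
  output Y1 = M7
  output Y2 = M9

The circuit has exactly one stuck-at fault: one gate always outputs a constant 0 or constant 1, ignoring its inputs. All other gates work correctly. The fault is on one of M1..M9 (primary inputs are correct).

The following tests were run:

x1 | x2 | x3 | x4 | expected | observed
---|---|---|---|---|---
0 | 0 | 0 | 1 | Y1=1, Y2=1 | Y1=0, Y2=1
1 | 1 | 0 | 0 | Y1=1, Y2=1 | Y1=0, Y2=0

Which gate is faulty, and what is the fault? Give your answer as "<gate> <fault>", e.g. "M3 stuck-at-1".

Fault-free values for test 1 (x1=0, x2=0, x3=0, x4=1): M1=1, M2=1, M3=0, M4=0, M5=1, M6=0, M7=1, M8=1, M9=1, giving Y1=1, Y2=1. Observed Y1=0, Y2=1.
Test 1: faults giving observed Y1=0, Y2=1 are {M6 stuck-at-1, M7 stuck-at-0}.
Test 2 (x1=1, x2=1, x3=0, x4=0): fault-free M1=0, M2=0, M3=0, M4=0, M5=0, M6=0, M7=1, M8=0, M9=1 → Y1=1, Y2=1; observed Y1=0, Y2=0. Eliminates M7 stuck-at-0.
Only M6 stuck-at-1 is consistent with every test.

M6 stuck-at-1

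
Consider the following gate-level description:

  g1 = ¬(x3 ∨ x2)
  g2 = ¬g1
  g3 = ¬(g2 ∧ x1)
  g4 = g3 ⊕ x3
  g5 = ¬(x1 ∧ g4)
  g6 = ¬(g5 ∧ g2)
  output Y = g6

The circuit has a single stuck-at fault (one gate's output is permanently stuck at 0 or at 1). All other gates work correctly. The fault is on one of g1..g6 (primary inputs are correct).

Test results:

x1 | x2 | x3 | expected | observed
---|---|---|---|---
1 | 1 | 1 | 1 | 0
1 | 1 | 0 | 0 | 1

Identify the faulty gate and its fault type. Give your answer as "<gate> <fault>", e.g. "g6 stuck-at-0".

Fault-free values for test 1 (x1=1, x2=1, x3=1): g1=0, g2=1, g3=0, g4=1, g5=0, g6=1, giving Y=1. Observed 0.
Test 1: faults giving observed 0 are {g3 stuck-at-1, g4 stuck-at-0, g5 stuck-at-1, g6 stuck-at-0}.
Test 2 (x1=1, x2=1, x3=0): fault-free g1=0, g2=1, g3=0, g4=0, g5=1, g6=0 → 0; observed 1. Eliminates g4 stuck-at-0, g5 stuck-at-1, g6 stuck-at-0.
Only g3 stuck-at-1 is consistent with every test.

g3 stuck-at-1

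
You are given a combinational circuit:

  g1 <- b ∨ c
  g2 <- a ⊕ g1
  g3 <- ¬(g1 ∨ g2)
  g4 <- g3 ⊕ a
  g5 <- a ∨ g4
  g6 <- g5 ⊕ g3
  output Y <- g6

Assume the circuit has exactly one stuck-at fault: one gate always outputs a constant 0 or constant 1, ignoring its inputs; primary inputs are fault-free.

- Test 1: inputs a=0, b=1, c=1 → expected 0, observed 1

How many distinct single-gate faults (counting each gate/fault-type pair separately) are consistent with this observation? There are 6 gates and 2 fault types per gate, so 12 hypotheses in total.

3

Fault-free: g1=1, g2=1, g3=0, g4=0, g5=0, g6=0 → 0. Observed 1.
  g1 stuck-at-0: output 0 ✗
  g1 stuck-at-1: output 0 ✗
  g2 stuck-at-0: output 0 ✗
  g2 stuck-at-1: output 0 ✗
  g3 stuck-at-0: output 0 ✗
  g3 stuck-at-1: output 0 ✗
  g4 stuck-at-0: output 0 ✗
  g4 stuck-at-1: output 1 ✓
  g5 stuck-at-0: output 0 ✗
  g5 stuck-at-1: output 1 ✓
  g6 stuck-at-0: output 0 ✗
  g6 stuck-at-1: output 1 ✓
Consistent faults: {g4 stuck-at-1, g5 stuck-at-1, g6 stuck-at-1} — 3 in all.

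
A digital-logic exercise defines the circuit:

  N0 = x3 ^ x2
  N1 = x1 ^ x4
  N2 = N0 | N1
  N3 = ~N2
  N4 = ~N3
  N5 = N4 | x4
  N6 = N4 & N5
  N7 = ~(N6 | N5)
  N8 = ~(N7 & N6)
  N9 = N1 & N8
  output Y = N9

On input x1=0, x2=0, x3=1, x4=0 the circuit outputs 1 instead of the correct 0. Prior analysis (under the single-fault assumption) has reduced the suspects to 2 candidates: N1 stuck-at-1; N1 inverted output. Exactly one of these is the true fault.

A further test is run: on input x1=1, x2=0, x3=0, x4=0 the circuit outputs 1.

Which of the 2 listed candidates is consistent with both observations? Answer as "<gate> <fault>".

Evaluate each candidate on input x1=1, x2=0, x3=0, x4=0:
  N1 stuck-at-1: N0=0, N1=1 [stuck-at-1], N2=1, N3=0, N4=1, N5=1, N6=1, N7=0, N8=1, N9=1 → 1 — matches
  N1 inverted output: N0=0, N1=0 [inverted output], N2=0, N3=1, N4=0, N5=0, N6=0, N7=1, N8=1, N9=0 → 0 — eliminated
Only N1 stuck-at-1 reproduces the observed 1.

N1 stuck-at-1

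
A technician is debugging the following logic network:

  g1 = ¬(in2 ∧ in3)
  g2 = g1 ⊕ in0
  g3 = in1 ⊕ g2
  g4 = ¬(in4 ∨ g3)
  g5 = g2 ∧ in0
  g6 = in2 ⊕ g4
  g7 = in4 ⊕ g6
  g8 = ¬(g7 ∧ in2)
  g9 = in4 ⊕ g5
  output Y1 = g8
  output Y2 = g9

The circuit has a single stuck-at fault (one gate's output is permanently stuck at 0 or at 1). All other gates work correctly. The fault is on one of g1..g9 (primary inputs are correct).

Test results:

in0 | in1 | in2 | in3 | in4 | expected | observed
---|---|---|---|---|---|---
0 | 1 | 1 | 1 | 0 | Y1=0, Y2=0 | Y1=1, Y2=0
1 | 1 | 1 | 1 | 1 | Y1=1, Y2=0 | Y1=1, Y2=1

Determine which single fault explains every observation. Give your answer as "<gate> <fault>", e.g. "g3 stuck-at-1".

Fault-free values for test 1 (in0=0, in1=1, in2=1, in3=1, in4=0): g1=0, g2=0, g3=1, g4=0, g5=0, g6=1, g7=1, g8=0, g9=0, giving Y1=0, Y2=0. Observed Y1=1, Y2=0.
Test 1: faults giving observed Y1=1, Y2=0 are {g1 stuck-at-1, g2 stuck-at-1, g3 stuck-at-0, g4 stuck-at-1, g6 stuck-at-0, g7 stuck-at-0, g8 stuck-at-1}.
Test 2 (in0=1, in1=1, in2=1, in3=1, in4=1): fault-free g1=0, g2=1, g3=0, g4=0, g5=1, g6=1, g7=0, g8=1, g9=0 → Y1=1, Y2=0; observed Y1=1, Y2=1. Eliminates g2 stuck-at-1, g3 stuck-at-0, g4 stuck-at-1, g6 stuck-at-0, g7 stuck-at-0, g8 stuck-at-1.
Only g1 stuck-at-1 is consistent with every test.

g1 stuck-at-1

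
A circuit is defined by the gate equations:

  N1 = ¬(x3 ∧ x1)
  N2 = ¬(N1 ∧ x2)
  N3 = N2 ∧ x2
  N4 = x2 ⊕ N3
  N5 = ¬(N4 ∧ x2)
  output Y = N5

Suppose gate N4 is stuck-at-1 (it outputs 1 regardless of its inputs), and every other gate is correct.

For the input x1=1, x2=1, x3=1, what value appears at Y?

Propagate with N4 forced: N1=0, N2=1, N3=1, N4=1 [stuck-at-1], N5=0.
So Y = 0. (Without the fault it would be 1.)

0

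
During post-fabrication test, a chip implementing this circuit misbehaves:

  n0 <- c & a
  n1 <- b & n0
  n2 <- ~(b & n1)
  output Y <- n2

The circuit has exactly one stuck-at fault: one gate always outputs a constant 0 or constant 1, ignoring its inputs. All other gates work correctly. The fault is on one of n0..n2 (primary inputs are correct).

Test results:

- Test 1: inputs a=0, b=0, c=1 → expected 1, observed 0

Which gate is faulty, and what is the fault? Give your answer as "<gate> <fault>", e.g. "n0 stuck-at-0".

Fault-free values for test 1 (a=0, b=0, c=1): n0=0, n1=0, n2=1, giving Y=1. Observed 0.
Test 1: faults giving observed 0 are {n2 stuck-at-0}.
Only n2 stuck-at-0 is consistent with every test.

n2 stuck-at-0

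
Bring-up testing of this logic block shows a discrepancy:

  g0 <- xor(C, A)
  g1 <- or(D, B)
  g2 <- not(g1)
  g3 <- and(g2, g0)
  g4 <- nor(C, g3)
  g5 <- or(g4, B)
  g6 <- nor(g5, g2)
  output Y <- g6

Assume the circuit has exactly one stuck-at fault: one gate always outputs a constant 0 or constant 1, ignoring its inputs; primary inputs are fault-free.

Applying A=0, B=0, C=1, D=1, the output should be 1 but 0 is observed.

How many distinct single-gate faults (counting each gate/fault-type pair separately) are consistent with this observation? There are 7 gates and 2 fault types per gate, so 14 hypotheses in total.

Fault-free: g0=1, g1=1, g2=0, g3=0, g4=0, g5=0, g6=1 → 1. Observed 0.
  g0 stuck-at-0: output 1 ✗
  g0 stuck-at-1: output 1 ✗
  g1 stuck-at-0: output 0 ✓
  g1 stuck-at-1: output 1 ✗
  g2 stuck-at-0: output 1 ✗
  g2 stuck-at-1: output 0 ✓
  g3 stuck-at-0: output 1 ✗
  g3 stuck-at-1: output 1 ✗
  g4 stuck-at-0: output 1 ✗
  g4 stuck-at-1: output 0 ✓
  g5 stuck-at-0: output 1 ✗
  g5 stuck-at-1: output 0 ✓
  g6 stuck-at-0: output 0 ✓
  g6 stuck-at-1: output 1 ✗
Consistent faults: {g1 stuck-at-0, g2 stuck-at-1, g4 stuck-at-1, g5 stuck-at-1, g6 stuck-at-0} — 5 in all.

5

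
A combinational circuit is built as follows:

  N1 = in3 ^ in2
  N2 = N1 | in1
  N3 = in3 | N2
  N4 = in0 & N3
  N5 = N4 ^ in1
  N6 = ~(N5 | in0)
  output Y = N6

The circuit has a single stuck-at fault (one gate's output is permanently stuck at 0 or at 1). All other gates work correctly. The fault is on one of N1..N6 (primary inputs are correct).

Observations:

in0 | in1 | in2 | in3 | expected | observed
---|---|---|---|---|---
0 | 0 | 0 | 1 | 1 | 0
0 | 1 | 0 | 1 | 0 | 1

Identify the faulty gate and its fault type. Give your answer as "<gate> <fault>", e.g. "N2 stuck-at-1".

N4 stuck-at-1

Fault-free values for test 1 (in0=0, in1=0, in2=0, in3=1): N1=1, N2=1, N3=1, N4=0, N5=0, N6=1, giving Y=1. Observed 0.
Test 1: faults giving observed 0 are {N4 stuck-at-1, N5 stuck-at-1, N6 stuck-at-0}.
Test 2 (in0=0, in1=1, in2=0, in3=1): fault-free N1=1, N2=1, N3=1, N4=0, N5=1, N6=0 → 0; observed 1. Eliminates N5 stuck-at-1, N6 stuck-at-0.
Only N4 stuck-at-1 is consistent with every test.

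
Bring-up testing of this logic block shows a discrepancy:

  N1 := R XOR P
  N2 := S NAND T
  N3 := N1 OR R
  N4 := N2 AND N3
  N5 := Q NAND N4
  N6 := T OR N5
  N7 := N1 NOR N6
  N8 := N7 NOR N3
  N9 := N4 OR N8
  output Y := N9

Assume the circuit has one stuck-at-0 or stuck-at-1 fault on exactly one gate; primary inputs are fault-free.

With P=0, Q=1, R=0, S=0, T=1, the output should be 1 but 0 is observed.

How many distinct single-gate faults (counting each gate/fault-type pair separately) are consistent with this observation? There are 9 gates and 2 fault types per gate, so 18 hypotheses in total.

4

Fault-free: N1=0, N2=1, N3=0, N4=0, N5=1, N6=1, N7=0, N8=1, N9=1 → 1. Observed 0.
  N1: none of the 2 fault types match ✗
  N2: none of the 2 fault types match ✗
  N3: none of the 2 fault types match ✗
  N4: none of the 2 fault types match ✗
  N5: none of the 2 fault types match ✗
  N6: stuck-at-0 ✓; others ✗
  N7: stuck-at-1 ✓; others ✗
  N8: stuck-at-0 ✓; others ✗
  N9: stuck-at-0 ✓; others ✗
Consistent faults: {N6 stuck-at-0, N7 stuck-at-1, N8 stuck-at-0, N9 stuck-at-0} — 4 in all.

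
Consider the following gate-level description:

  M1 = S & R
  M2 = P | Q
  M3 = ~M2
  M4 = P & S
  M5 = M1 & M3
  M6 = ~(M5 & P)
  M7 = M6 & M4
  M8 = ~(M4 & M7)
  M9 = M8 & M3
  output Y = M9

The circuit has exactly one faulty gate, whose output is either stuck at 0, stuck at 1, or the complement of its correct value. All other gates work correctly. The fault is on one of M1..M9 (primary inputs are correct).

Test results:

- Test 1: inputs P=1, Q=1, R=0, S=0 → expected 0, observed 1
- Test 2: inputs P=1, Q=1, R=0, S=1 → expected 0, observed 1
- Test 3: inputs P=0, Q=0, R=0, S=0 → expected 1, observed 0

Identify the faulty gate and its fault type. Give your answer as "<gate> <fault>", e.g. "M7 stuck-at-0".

M9 inverted output

Fault-free values for test 1 (P=1, Q=1, R=0, S=0): M1=0, M2=1, M3=0, M4=0, M5=0, M6=1, M7=0, M8=1, M9=0, giving Y=0. Observed 1.
Test 1: faults giving observed 1 are {M2 stuck-at-0, M2 inverted output, M3 stuck-at-1, M3 inverted output, M9 stuck-at-1, M9 inverted output}.
Test 2 (P=1, Q=1, R=0, S=1): fault-free M1=0, M2=1, M3=0, M4=1, M5=0, M6=1, M7=1, M8=0, M9=0 → 0; observed 1. Eliminates M2 stuck-at-0, M2 inverted output, M3 stuck-at-1, M3 inverted output.
Test 3 (P=0, Q=0, R=0, S=0): fault-free M1=0, M2=0, M3=1, M4=0, M5=0, M6=1, M7=0, M8=1, M9=1 → 1; observed 0. Eliminates M9 stuck-at-1.
Only M9 inverted output is consistent with every test.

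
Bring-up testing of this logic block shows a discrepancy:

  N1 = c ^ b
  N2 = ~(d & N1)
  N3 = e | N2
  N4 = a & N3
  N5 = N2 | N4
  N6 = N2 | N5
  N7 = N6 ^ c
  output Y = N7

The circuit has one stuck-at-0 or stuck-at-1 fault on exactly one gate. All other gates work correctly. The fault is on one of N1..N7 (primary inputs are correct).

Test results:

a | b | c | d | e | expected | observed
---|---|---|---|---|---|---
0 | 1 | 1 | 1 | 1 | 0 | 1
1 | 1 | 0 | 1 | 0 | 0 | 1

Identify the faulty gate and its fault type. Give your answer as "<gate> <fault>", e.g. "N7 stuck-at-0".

Fault-free values for test 1 (a=0, b=1, c=1, d=1, e=1): N1=0, N2=1, N3=1, N4=0, N5=1, N6=1, N7=0, giving Y=0. Observed 1.
Test 1: faults giving observed 1 are {N1 stuck-at-1, N2 stuck-at-0, N6 stuck-at-0, N7 stuck-at-1}.
Test 2 (a=1, b=1, c=0, d=1, e=0): fault-free N1=1, N2=0, N3=0, N4=0, N5=0, N6=0, N7=0 → 0; observed 1. Eliminates N1 stuck-at-1, N2 stuck-at-0, N6 stuck-at-0.
Only N7 stuck-at-1 is consistent with every test.

N7 stuck-at-1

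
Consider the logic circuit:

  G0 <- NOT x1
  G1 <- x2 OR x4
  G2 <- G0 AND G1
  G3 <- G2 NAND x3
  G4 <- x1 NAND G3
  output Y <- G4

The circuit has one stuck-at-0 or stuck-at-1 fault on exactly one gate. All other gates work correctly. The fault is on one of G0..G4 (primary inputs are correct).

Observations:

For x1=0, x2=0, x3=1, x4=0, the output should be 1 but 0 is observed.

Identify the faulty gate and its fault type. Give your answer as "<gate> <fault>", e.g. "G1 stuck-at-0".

G4 stuck-at-0

Fault-free values for test 1 (x1=0, x2=0, x3=1, x4=0): G0=1, G1=0, G2=0, G3=1, G4=1, giving Y=1. Observed 0.
Test 1: faults giving observed 0 are {G4 stuck-at-0}.
Only G4 stuck-at-0 is consistent with every test.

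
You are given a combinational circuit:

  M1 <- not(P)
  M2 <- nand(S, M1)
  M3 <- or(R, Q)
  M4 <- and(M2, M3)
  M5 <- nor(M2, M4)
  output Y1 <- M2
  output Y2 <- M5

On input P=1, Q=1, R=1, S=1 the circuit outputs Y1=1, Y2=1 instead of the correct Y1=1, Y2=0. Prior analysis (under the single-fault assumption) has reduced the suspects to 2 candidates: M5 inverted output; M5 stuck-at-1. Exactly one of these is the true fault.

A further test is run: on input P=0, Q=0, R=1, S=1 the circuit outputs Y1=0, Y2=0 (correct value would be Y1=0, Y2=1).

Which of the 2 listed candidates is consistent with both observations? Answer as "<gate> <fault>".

Evaluate each candidate on input P=0, Q=0, R=1, S=1:
  M5 inverted output: M1=1, M2=0, M3=1, M4=0, M5=0 [inverted output] → Y1=0, Y2=0 — matches
  M5 stuck-at-1: M1=1, M2=0, M3=1, M4=0, M5=1 [stuck-at-1] → Y1=0, Y2=1 — eliminated
Only M5 inverted output reproduces the observed Y1=0, Y2=0.

M5 inverted output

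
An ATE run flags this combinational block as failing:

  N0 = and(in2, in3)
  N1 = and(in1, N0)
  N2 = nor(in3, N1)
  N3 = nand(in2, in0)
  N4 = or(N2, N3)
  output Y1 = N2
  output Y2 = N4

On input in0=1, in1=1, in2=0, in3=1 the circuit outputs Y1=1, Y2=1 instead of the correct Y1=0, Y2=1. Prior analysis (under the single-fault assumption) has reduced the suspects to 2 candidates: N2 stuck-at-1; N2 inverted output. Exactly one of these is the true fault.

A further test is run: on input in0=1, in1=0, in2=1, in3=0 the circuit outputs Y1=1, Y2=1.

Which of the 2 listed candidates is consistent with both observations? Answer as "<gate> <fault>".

N2 stuck-at-1

Evaluate each candidate on input in0=1, in1=0, in2=1, in3=0:
  N2 stuck-at-1: N0=0, N1=0, N2=1 [stuck-at-1], N3=0, N4=1 → Y1=1, Y2=1 — matches
  N2 inverted output: N0=0, N1=0, N2=0 [inverted output], N3=0, N4=0 → Y1=0, Y2=0 — eliminated
Only N2 stuck-at-1 reproduces the observed Y1=1, Y2=1.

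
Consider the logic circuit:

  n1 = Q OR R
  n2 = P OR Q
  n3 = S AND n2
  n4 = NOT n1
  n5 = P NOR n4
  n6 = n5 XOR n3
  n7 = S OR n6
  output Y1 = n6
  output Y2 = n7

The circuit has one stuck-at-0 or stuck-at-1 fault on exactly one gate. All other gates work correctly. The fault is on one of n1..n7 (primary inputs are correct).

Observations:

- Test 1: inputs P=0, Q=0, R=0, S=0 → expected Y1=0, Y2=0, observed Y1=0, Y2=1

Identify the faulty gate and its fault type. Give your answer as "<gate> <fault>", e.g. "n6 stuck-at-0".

Fault-free values for test 1 (P=0, Q=0, R=0, S=0): n1=0, n2=0, n3=0, n4=1, n5=0, n6=0, n7=0, giving Y1=0, Y2=0. Observed Y1=0, Y2=1.
Test 1: faults giving observed Y1=0, Y2=1 are {n7 stuck-at-1}.
Only n7 stuck-at-1 is consistent with every test.

n7 stuck-at-1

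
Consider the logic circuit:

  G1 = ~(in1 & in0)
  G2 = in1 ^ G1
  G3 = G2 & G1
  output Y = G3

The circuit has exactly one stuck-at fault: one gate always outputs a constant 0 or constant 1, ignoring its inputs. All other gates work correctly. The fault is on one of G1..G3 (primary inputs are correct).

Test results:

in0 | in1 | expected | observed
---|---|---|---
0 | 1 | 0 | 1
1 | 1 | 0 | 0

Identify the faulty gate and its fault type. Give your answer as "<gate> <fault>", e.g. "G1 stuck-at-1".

Fault-free values for test 1 (in0=0, in1=1): G1=1, G2=0, G3=0, giving Y=0. Observed 1.
Test 1: faults giving observed 1 are {G2 stuck-at-1, G3 stuck-at-1}.
Test 2 (in0=1, in1=1): fault-free G1=0, G2=1, G3=0 → 0; observed 0. Eliminates G3 stuck-at-1.
Only G2 stuck-at-1 is consistent with every test.

G2 stuck-at-1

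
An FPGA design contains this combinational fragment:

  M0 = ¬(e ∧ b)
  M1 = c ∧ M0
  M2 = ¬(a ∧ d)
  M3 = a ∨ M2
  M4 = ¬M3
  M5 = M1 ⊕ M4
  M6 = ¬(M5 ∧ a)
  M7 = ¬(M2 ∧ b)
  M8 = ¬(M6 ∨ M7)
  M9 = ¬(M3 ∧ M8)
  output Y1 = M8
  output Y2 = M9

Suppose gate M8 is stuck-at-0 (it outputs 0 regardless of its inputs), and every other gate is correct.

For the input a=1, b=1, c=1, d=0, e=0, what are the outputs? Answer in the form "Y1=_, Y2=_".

Propagate with M8 forced: M0=1, M1=1, M2=1, M3=1, M4=0, M5=1, M6=0, M7=0, M8=0 [stuck-at-0], M9=1.
So the outputs are Y1=0, Y2=1. (Without the fault they would be Y1=1, Y2=0.)

Y1=0, Y2=1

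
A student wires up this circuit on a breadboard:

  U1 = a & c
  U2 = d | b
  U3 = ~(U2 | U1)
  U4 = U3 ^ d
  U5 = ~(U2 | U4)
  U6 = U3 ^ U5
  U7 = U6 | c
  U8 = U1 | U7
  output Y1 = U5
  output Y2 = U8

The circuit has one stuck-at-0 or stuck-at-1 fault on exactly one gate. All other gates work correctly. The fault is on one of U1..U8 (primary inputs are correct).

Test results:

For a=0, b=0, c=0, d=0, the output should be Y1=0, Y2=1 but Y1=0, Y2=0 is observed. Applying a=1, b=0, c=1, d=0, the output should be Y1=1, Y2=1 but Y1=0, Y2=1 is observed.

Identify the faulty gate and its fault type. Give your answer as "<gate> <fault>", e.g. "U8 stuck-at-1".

U2 stuck-at-1

Fault-free values for test 1 (a=0, b=0, c=0, d=0): U1=0, U2=0, U3=1, U4=1, U5=0, U6=1, U7=1, U8=1, giving Y1=0, Y2=1. Observed Y1=0, Y2=0.
Test 1: faults giving observed Y1=0, Y2=0 are {U2 stuck-at-1, U6 stuck-at-0, U7 stuck-at-0, U8 stuck-at-0}.
Test 2 (a=1, b=0, c=1, d=0): fault-free U1=1, U2=0, U3=0, U4=0, U5=1, U6=1, U7=1, U8=1 → Y1=1, Y2=1; observed Y1=0, Y2=1. Eliminates U6 stuck-at-0, U7 stuck-at-0, U8 stuck-at-0.
Only U2 stuck-at-1 is consistent with every test.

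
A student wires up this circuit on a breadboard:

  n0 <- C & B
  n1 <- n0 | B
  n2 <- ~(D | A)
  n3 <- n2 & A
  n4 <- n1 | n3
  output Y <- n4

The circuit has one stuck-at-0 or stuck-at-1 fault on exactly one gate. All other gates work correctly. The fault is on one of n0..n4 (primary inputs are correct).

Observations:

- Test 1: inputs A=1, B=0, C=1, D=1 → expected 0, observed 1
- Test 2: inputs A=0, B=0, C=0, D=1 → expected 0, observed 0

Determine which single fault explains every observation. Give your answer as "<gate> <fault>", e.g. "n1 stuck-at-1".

Fault-free values for test 1 (A=1, B=0, C=1, D=1): n0=0, n1=0, n2=0, n3=0, n4=0, giving Y=0. Observed 1.
Test 1: faults giving observed 1 are {n0 stuck-at-1, n1 stuck-at-1, n2 stuck-at-1, n3 stuck-at-1, n4 stuck-at-1}.
Test 2 (A=0, B=0, C=0, D=1): fault-free n0=0, n1=0, n2=0, n3=0, n4=0 → 0; observed 0. Eliminates n0 stuck-at-1, n1 stuck-at-1, n3 stuck-at-1, n4 stuck-at-1.
Only n2 stuck-at-1 is consistent with every test.

n2 stuck-at-1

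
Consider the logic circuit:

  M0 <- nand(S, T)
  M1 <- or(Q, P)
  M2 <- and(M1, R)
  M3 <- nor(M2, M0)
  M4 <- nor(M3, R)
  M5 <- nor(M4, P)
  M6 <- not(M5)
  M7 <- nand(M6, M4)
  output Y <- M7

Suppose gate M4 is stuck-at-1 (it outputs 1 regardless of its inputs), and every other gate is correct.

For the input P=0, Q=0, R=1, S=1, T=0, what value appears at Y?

Propagate with M4 forced: M0=1, M1=0, M2=0, M3=0, M4=1 [stuck-at-1], M5=0, M6=1, M7=0.
So Y = 0. (Without the fault it would be 1.)

0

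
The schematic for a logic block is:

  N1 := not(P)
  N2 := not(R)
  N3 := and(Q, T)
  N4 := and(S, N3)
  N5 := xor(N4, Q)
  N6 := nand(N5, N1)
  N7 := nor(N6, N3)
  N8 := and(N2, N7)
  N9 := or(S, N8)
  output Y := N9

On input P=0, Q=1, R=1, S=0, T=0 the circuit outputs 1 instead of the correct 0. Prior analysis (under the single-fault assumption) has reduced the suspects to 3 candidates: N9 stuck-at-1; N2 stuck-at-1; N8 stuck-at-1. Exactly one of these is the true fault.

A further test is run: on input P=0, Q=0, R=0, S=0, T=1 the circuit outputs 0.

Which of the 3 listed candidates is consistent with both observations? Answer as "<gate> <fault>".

N2 stuck-at-1

Evaluate each candidate on input P=0, Q=0, R=0, S=0, T=1:
  N9 stuck-at-1: N1=1, N2=1, N3=0, N4=0, N5=0, N6=1, N7=0, N8=0, N9=1 [stuck-at-1] → 1 — eliminated
  N2 stuck-at-1: N1=1, N2=1 [stuck-at-1], N3=0, N4=0, N5=0, N6=1, N7=0, N8=0, N9=0 → 0 — matches
  N8 stuck-at-1: N1=1, N2=1, N3=0, N4=0, N5=0, N6=1, N7=0, N8=1 [stuck-at-1], N9=1 → 1 — eliminated
Only N2 stuck-at-1 reproduces the observed 0.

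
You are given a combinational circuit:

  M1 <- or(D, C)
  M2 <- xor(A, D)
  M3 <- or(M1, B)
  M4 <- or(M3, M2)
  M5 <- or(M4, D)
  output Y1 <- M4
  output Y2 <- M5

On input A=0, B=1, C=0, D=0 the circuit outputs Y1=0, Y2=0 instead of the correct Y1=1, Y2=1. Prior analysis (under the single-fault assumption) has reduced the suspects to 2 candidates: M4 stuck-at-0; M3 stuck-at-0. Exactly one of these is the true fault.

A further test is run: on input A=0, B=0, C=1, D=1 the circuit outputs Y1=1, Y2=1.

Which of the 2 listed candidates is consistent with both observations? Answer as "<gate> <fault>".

M3 stuck-at-0

Evaluate each candidate on input A=0, B=0, C=1, D=1:
  M4 stuck-at-0: M1=1, M2=1, M3=1, M4=0 [stuck-at-0], M5=1 → Y1=0, Y2=1 — eliminated
  M3 stuck-at-0: M1=1, M2=1, M3=0 [stuck-at-0], M4=1, M5=1 → Y1=1, Y2=1 — matches
Only M3 stuck-at-0 reproduces the observed Y1=1, Y2=1.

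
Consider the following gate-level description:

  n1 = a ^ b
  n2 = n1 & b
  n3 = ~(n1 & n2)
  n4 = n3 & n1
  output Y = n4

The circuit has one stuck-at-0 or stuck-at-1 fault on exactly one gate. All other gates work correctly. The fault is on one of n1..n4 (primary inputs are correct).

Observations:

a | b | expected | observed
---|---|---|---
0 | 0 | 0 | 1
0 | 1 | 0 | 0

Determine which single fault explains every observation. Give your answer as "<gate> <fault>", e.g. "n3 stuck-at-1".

Fault-free values for test 1 (a=0, b=0): n1=0, n2=0, n3=1, n4=0, giving Y=0. Observed 1.
Test 1: faults giving observed 1 are {n1 stuck-at-1, n4 stuck-at-1}.
Test 2 (a=0, b=1): fault-free n1=1, n2=1, n3=0, n4=0 → 0; observed 0. Eliminates n4 stuck-at-1.
Only n1 stuck-at-1 is consistent with every test.

n1 stuck-at-1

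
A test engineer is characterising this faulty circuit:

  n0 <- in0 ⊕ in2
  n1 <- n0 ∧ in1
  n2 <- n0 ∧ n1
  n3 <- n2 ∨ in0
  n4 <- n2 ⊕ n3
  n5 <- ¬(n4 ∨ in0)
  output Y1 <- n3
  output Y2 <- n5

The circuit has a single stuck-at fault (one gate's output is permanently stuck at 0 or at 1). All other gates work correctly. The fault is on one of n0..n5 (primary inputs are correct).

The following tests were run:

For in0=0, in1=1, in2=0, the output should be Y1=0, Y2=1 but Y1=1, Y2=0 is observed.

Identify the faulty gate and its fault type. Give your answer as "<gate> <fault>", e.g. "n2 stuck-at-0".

n3 stuck-at-1

Fault-free values for test 1 (in0=0, in1=1, in2=0): n0=0, n1=0, n2=0, n3=0, n4=0, n5=1, giving Y1=0, Y2=1. Observed Y1=1, Y2=0.
Test 1: faults giving observed Y1=1, Y2=0 are {n3 stuck-at-1}.
Only n3 stuck-at-1 is consistent with every test.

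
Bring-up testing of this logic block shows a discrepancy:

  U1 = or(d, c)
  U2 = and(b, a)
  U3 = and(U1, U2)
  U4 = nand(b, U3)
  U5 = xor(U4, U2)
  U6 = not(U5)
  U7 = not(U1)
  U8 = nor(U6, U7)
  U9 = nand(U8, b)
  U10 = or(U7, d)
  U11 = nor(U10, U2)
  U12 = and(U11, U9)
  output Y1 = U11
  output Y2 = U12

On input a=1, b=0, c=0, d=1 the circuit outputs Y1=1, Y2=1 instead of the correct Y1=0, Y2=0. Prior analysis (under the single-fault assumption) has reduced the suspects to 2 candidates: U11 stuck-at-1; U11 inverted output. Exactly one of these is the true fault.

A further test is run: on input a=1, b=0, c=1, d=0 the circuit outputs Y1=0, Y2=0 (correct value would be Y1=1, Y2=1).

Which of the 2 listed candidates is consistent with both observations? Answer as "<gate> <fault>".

U11 inverted output

Evaluate each candidate on input a=1, b=0, c=1, d=0:
  U11 stuck-at-1: U1=1, U2=0, U3=0, U4=1, U5=1, U6=0, U7=0, U8=1, U9=1, U10=0, U11=1 [stuck-at-1], U12=1 → Y1=1, Y2=1 — eliminated
  U11 inverted output: U1=1, U2=0, U3=0, U4=1, U5=1, U6=0, U7=0, U8=1, U9=1, U10=0, U11=0 [inverted output], U12=0 → Y1=0, Y2=0 — matches
Only U11 inverted output reproduces the observed Y1=0, Y2=0.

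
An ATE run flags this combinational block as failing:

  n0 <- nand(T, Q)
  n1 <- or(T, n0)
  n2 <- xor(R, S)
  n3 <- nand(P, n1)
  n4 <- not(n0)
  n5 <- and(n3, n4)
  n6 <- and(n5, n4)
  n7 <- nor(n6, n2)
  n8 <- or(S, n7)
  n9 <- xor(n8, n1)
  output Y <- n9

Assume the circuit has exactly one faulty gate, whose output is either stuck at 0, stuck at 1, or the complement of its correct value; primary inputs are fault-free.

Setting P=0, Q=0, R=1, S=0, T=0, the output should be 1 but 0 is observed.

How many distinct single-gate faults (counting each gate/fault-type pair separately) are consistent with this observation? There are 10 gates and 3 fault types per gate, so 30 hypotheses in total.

Fault-free: n0=1, n1=1, n2=1, n3=1, n4=0, n5=0, n6=0, n7=0, n8=0, n9=1 → 1. Observed 0.
  n0: stuck-at-0, inverted output ✓; others ✗
  n1: stuck-at-0, inverted output ✓; others ✗
  n2: stuck-at-0, inverted output ✓; others ✗
  n3: none of the 3 fault types match ✗
  n4: none of the 3 fault types match ✗
  n5: none of the 3 fault types match ✗
  n6: none of the 3 fault types match ✗
  n7: stuck-at-1, inverted output ✓; others ✗
  n8: stuck-at-1, inverted output ✓; others ✗
  n9: stuck-at-0, inverted output ✓; others ✗
Consistent faults: {n0 stuck-at-0, n0 inverted output, n1 stuck-at-0, n1 inverted output, n2 stuck-at-0, n2 inverted output, n7 stuck-at-1, n7 inverted output, n8 stuck-at-1, n8 inverted output, n9 stuck-at-0, n9 inverted output} — 12 in all.

12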